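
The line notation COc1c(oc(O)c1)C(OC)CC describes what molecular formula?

Heavy atoms from the SMILES: 9 C, 4 O.
Implicit hydrogens by atom environment:
  3 × C: 3 H each → 9
  3 × C (aromatic): no H
  2 × O: no H
  1 × C: 2 H
  1 × C (aromatic): 1 H
  1 × C: 1 H
  1 × O: 1 H
  1 × O (aromatic): no H
  Total hydrogens = 14.
Molecular formula: C9H14O4

C9H14O4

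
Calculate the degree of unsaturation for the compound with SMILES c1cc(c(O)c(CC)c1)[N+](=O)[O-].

5

Molecular formula from the SMILES: C8H9NO3.
DoU = (2C + 2 + N − H − X)/2 = (2·8 + 2 + 1 − 9 − 0)/2 = 10/2 = 5.
(Structurally: 1 ring(s) + 4 π bond(s) = 5.)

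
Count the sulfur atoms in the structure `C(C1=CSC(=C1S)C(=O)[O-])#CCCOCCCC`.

2

The symbol for sulfur appears 2 times in the SMILES.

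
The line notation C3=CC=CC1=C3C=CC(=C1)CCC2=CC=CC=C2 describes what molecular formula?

Heavy atoms from the SMILES: 18 C.
Implicit hydrogens by atom environment:
  12 × C (aromatic): 1 H each → 12
  4 × C (aromatic): no H
  2 × C: 2 H each → 4
  Total hydrogens = 16.
Molecular formula: C18H16

C18H16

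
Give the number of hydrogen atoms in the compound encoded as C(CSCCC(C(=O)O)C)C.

Hydrogens are implicit in SMILES; fill each atom to its normal valence:
  4 × C: 2 H each → 8
  2 × C: 3 H each → 6
  1 × C: 1 H
  1 × C: no H
  1 × O: 1 H
  1 × O: no H
  1 × S: no H
  Total hydrogens = 16.

16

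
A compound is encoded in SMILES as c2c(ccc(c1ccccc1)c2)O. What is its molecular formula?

Heavy atoms from the SMILES: 12 C, 1 O.
Implicit hydrogens by atom environment:
  9 × C (aromatic): 1 H each → 9
  3 × C (aromatic): no H
  1 × O: 1 H
  Total hydrogens = 10.
Molecular formula: C12H10O

C12H10O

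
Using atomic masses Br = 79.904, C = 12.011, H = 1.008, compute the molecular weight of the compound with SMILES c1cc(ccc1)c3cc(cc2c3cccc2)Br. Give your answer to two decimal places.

283.17

Molecular formula: C16H11Br.
M = 1×79.904 + 16×12.011 + 11×1.008 = 283.17 g/mol.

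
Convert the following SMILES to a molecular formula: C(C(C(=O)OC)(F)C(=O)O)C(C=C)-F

Heavy atoms from the SMILES: 8 C, 2 F, 4 O.
Implicit hydrogens by atom environment:
  3 × C: no H
  3 × O: no H
  2 × C: 2 H each → 4
  2 × C: 1 H each → 2
  2 × F: no H
  1 × C: 3 H
  1 × O: 1 H
  Total hydrogens = 10.
Molecular formula: C8H10F2O4

C8H10F2O4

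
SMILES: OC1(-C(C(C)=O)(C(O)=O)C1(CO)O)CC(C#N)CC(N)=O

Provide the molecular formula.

C12H16N2O7

Heavy atoms from the SMILES: 12 C, 2 N, 7 O.
Implicit hydrogens by atom environment:
  7 × C: no H
  4 × O: 1 H each → 4
  3 × C: 2 H each → 6
  3 × O: no H
  1 × C: 3 H
  1 × C: 1 H
  1 × N: 2 H
  1 × N: no H
  Total hydrogens = 16.
Molecular formula: C12H16N2O7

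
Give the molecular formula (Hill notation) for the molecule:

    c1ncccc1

Heavy atoms from the SMILES: 5 C, 1 N.
Implicit hydrogens by atom environment:
  5 × C (aromatic): 1 H each → 5
  1 × N (aromatic): no H
  Total hydrogens = 5.
Molecular formula: C5H5N

C5H5N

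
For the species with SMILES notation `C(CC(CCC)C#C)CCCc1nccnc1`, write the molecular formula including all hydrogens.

C15H22N2

Heavy atoms from the SMILES: 15 C, 2 N.
Implicit hydrogens by atom environment:
  7 × C: 2 H each → 14
  3 × C (aromatic): 1 H each → 3
  2 × C: 1 H each → 2
  2 × N (aromatic): no H
  1 × C: 3 H
  1 × C (aromatic): no H
  1 × C: no H
  Total hydrogens = 22.
Molecular formula: C15H22N2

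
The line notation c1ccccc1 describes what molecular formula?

C6H6

Heavy atoms from the SMILES: 6 C.
Implicit hydrogens by atom environment:
  6 × C (aromatic): 1 H each → 6
  Total hydrogens = 6.
Molecular formula: C6H6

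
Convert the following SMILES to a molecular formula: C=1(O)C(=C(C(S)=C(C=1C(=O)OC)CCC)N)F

C11H14FNO3S

Heavy atoms from the SMILES: 11 C, 1 F, 1 N, 3 O, 1 S.
Implicit hydrogens by atom environment:
  6 × C (aromatic): no H
  2 × C: 3 H each → 6
  2 × C: 2 H each → 4
  2 × O: no H
  1 × C: no H
  1 × F: no H
  1 × N: 2 H
  1 × O: 1 H
  1 × S: 1 H
  Total hydrogens = 14.
Molecular formula: C11H14FNO3S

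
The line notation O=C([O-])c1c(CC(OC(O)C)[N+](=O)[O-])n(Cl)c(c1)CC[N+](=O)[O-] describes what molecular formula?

C11H13ClN3O8-

Heavy atoms from the SMILES: 11 C, 1 Cl, 3 N, 8 O.
Implicit hydrogens by atom environment:
  4 × O: no H
  3 × C: 2 H each → 6
  3 × C (aromatic): no H
  3 × O (charge -1): no H
  2 × C: 1 H each → 2
  2 × N (charge +1): no H
  1 × C: 3 H
  1 × C (aromatic): 1 H
  1 × C: no H
  1 × Cl: no H
  1 × N (aromatic): no H
  1 × O: 1 H
  Total hydrogens = 13.
Net charge -1.
Molecular formula: C11H13ClN3O8-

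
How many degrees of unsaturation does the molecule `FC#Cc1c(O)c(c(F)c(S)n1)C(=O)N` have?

7

Molecular formula from the SMILES: C8H4F2N2O2S.
DoU = (2C + 2 + N − H − X)/2 = (2·8 + 2 + 2 − 4 − 2)/2 = 14/2 = 7.
(Structurally: 1 ring(s) + 6 π bond(s) = 7.)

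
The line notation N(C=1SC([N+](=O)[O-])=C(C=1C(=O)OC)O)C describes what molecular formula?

Heavy atoms from the SMILES: 7 C, 2 N, 5 O, 1 S.
Implicit hydrogens by atom environment:
  4 × C (aromatic): no H
  3 × O: no H
  2 × C: 3 H each → 6
  1 × C: no H
  1 × N: 1 H
  1 × N (charge +1): no H
  1 × O: 1 H
  1 × O (charge -1): no H
  1 × S (aromatic): no H
  Total hydrogens = 8.
Molecular formula: C7H8N2O5S

C7H8N2O5S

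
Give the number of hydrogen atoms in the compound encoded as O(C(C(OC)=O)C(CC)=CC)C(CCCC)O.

24

Hydrogens are implicit in SMILES; fill each atom to its normal valence:
  4 × C: 3 H each → 12
  4 × C: 2 H each → 8
  3 × C: 1 H each → 3
  3 × O: no H
  2 × C: no H
  1 × O: 1 H
  Total hydrogens = 24.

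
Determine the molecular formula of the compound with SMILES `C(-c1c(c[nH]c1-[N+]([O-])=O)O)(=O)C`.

C6H6N2O4

Heavy atoms from the SMILES: 6 C, 2 N, 4 O.
Implicit hydrogens by atom environment:
  3 × C (aromatic): no H
  2 × O: no H
  1 × C: 3 H
  1 × C (aromatic): 1 H
  1 × C: no H
  1 × N (aromatic): 1 H
  1 × N (charge +1): no H
  1 × O: 1 H
  1 × O (charge -1): no H
  Total hydrogens = 6.
Molecular formula: C6H6N2O4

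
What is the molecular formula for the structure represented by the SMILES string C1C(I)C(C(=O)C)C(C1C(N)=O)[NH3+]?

Heavy atoms from the SMILES: 8 C, 1 I, 2 N, 2 O.
Implicit hydrogens by atom environment:
  4 × C: 1 H each → 4
  2 × C: no H
  2 × O: no H
  1 × C: 3 H
  1 × C: 2 H
  1 × I: no H
  1 × N (charge +1): 3 H
  1 × N: 2 H
  Total hydrogens = 14.
Net charge +1.
Molecular formula: C8H14IN2O2+

C8H14IN2O2+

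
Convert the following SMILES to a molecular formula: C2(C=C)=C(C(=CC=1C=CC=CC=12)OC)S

Heavy atoms from the SMILES: 13 C, 1 O, 1 S.
Implicit hydrogens by atom environment:
  5 × C (aromatic): 1 H each → 5
  5 × C (aromatic): no H
  1 × C: 3 H
  1 × C: 2 H
  1 × C: 1 H
  1 × O: no H
  1 × S: 1 H
  Total hydrogens = 12.
Molecular formula: C13H12OS

C13H12OS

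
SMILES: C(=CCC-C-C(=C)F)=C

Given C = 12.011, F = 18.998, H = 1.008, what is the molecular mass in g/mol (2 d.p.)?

126.17

Molecular formula: C8H11F.
M = 8×12.011 + 1×18.998 + 11×1.008 = 126.17 g/mol.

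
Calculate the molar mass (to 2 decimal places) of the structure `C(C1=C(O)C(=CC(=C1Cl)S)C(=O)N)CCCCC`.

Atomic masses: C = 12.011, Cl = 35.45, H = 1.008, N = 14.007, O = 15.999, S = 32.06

287.80

Molecular formula: C13H18ClNO2S.
M = 13×12.011 + 1×35.45 + 18×1.008 + 1×14.007 + 2×15.999 + 1×32.06 = 287.80 g/mol.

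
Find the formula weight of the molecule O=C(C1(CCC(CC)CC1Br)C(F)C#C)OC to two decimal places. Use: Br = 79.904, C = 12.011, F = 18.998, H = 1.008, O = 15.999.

305.19

Molecular formula: C13H18BrFO2.
M = 1×79.904 + 13×12.011 + 1×18.998 + 18×1.008 + 2×15.999 = 305.19 g/mol.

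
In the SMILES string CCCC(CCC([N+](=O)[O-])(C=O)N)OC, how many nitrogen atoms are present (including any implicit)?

2

The symbol for nitrogen appears 2 times in the SMILES.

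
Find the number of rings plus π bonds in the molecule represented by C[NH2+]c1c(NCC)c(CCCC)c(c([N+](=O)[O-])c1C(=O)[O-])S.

6

Molecular formula from the SMILES: C14H21N3O4S.
DoU = (2C + 2 + N − H − X)/2 = (2·14 + 2 + 3 − 21 − 0)/2 = 12/2 = 6.
(Structurally: 1 ring(s) + 5 π bond(s) = 6.)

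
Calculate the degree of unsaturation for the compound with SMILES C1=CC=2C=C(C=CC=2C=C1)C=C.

Molecular formula from the SMILES: C12H10.
DoU = (2C + 2 + N − H − X)/2 = (2·12 + 2 + 0 − 10 − 0)/2 = 16/2 = 8.
(Structurally: 2 ring(s) + 6 π bond(s) = 8.)

8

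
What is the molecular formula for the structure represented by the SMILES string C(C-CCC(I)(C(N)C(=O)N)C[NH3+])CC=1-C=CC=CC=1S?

Heavy atoms from the SMILES: 15 C, 1 I, 3 N, 1 O, 1 S.
Implicit hydrogens by atom environment:
  6 × C: 2 H each → 12
  4 × C (aromatic): 1 H each → 4
  2 × C: no H
  2 × C (aromatic): no H
  2 × N: 2 H each → 4
  1 × C: 1 H
  1 × I: no H
  1 × N (charge +1): 3 H
  1 × O: no H
  1 × S: 1 H
  Total hydrogens = 25.
Net charge +1.
Molecular formula: C15H25IN3OS+

C15H25IN3OS+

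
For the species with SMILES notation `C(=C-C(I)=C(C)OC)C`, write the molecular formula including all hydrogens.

Heavy atoms from the SMILES: 7 C, 1 I, 1 O.
Implicit hydrogens by atom environment:
  3 × C: 3 H each → 9
  2 × C: 1 H each → 2
  2 × C: no H
  1 × I: no H
  1 × O: no H
  Total hydrogens = 11.
Molecular formula: C7H11IO

C7H11IO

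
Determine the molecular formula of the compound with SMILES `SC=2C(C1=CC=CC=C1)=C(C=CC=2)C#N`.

Heavy atoms from the SMILES: 13 C, 1 N, 1 S.
Implicit hydrogens by atom environment:
  8 × C (aromatic): 1 H each → 8
  4 × C (aromatic): no H
  1 × C: no H
  1 × N: no H
  1 × S: 1 H
  Total hydrogens = 9.
Molecular formula: C13H9NS

C13H9NS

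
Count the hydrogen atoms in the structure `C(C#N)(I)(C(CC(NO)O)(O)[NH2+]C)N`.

Hydrogens are implicit in SMILES; fill each atom to its normal valence:
  3 × C: no H
  3 × O: 1 H each → 3
  1 × C: 3 H
  1 × C: 2 H
  1 × C: 1 H
  1 × I: no H
  1 × N: 2 H
  1 × N (charge +1): 2 H
  1 × N: 1 H
  1 × N: no H
  Total hydrogens = 14.

14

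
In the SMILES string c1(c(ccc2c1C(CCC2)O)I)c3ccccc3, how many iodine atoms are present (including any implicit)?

1

The symbol for iodine appears 1 time in the SMILES.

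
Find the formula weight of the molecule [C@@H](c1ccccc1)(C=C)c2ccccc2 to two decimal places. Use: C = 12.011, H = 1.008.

Molecular formula: C15H14.
M = 15×12.011 + 14×1.008 = 194.28 g/mol.

194.28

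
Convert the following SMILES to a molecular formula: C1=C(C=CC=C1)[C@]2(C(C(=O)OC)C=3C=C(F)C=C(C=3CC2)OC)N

Heavy atoms from the SMILES: 19 C, 1 F, 1 N, 3 O.
Implicit hydrogens by atom environment:
  7 × C (aromatic): 1 H each → 7
  5 × C (aromatic): no H
  3 × O: no H
  2 × C: 3 H each → 6
  2 × C: 2 H each → 4
  2 × C: no H
  1 × C: 1 H
  1 × F: no H
  1 × N: 2 H
  Total hydrogens = 20.
Molecular formula: C19H20FNO3

C19H20FNO3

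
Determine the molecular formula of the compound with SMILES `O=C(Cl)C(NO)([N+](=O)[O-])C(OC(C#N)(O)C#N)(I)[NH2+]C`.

Heavy atoms from the SMILES: 7 C, 1 Cl, 1 I, 5 N, 6 O.
Implicit hydrogens by atom environment:
  6 × C: no H
  3 × O: no H
  2 × N: no H
  2 × O: 1 H each → 2
  1 × C: 3 H
  1 × Cl: no H
  1 × I: no H
  1 × N (charge +1): 2 H
  1 × N: 1 H
  1 × N (charge +1): no H
  1 × O (charge -1): no H
  Total hydrogens = 8.
Net charge +1.
Molecular formula: C7H8ClIN5O6+

C7H8ClIN5O6+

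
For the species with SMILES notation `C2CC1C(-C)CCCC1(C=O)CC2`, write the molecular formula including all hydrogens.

Heavy atoms from the SMILES: 12 C, 1 O.
Implicit hydrogens by atom environment:
  7 × C: 2 H each → 14
  3 × C: 1 H each → 3
  1 × C: 3 H
  1 × C: no H
  1 × O: no H
  Total hydrogens = 20.
Molecular formula: C12H20O

C12H20O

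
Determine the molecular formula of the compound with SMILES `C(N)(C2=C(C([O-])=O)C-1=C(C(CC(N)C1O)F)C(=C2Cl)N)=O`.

Heavy atoms from the SMILES: 12 C, 1 Cl, 1 F, 3 N, 4 O.
Implicit hydrogens by atom environment:
  6 × C (aromatic): no H
  3 × C: 1 H each → 3
  3 × N: 2 H each → 6
  2 × C: no H
  2 × O: no H
  1 × C: 2 H
  1 × Cl: no H
  1 × F: no H
  1 × O: 1 H
  1 × O (charge -1): no H
  Total hydrogens = 12.
Net charge -1.
Molecular formula: C12H12ClFN3O4-

C12H12ClFN3O4-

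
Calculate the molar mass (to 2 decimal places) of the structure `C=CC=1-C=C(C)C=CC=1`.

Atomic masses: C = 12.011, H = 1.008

Molecular formula: C9H10.
M = 9×12.011 + 10×1.008 = 118.18 g/mol.

118.18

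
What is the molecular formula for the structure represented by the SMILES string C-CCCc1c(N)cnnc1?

C8H13N3

Heavy atoms from the SMILES: 8 C, 3 N.
Implicit hydrogens by atom environment:
  3 × C: 2 H each → 6
  2 × C (aromatic): 1 H each → 2
  2 × C (aromatic): no H
  2 × N (aromatic): no H
  1 × C: 3 H
  1 × N: 2 H
  Total hydrogens = 13.
Molecular formula: C8H13N3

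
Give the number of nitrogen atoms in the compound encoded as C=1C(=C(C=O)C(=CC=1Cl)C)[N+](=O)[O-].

1

The symbol for nitrogen appears 1 time in the SMILES.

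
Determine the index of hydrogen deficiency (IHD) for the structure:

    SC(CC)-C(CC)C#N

Molecular formula from the SMILES: C7H13NS.
DoU = (2C + 2 + N − H − X)/2 = (2·7 + 2 + 1 − 13 − 0)/2 = 4/2 = 2.
(Structurally: 0 ring(s) + 2 π bond(s) = 2.)

2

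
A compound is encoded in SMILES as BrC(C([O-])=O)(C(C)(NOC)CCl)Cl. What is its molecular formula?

C6H9BrCl2NO3-

Heavy atoms from the SMILES: 1 Br, 6 C, 2 Cl, 1 N, 3 O.
Implicit hydrogens by atom environment:
  3 × C: no H
  2 × C: 3 H each → 6
  2 × Cl: no H
  2 × O: no H
  1 × Br: no H
  1 × C: 2 H
  1 × N: 1 H
  1 × O (charge -1): no H
  Total hydrogens = 9.
Net charge -1.
Molecular formula: C6H9BrCl2NO3-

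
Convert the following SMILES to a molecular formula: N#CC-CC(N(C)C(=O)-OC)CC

Heavy atoms from the SMILES: 9 C, 2 N, 2 O.
Implicit hydrogens by atom environment:
  3 × C: 3 H each → 9
  3 × C: 2 H each → 6
  2 × C: no H
  2 × N: no H
  2 × O: no H
  1 × C: 1 H
  Total hydrogens = 16.
Molecular formula: C9H16N2O2

C9H16N2O2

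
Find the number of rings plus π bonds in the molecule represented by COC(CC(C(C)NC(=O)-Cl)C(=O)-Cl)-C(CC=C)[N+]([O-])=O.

Molecular formula from the SMILES: C12H18Cl2N2O5.
DoU = (2C + 2 + N − H − X)/2 = (2·12 + 2 + 2 − 18 − 2)/2 = 8/2 = 4.
(Structurally: 0 ring(s) + 4 π bond(s) = 4.)

4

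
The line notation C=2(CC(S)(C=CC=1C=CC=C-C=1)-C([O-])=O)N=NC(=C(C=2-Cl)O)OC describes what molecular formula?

C16H14ClN2O4S-

Heavy atoms from the SMILES: 16 C, 1 Cl, 2 N, 4 O, 1 S.
Implicit hydrogens by atom environment:
  5 × C (aromatic): 1 H each → 5
  5 × C (aromatic): no H
  2 × C: 1 H each → 2
  2 × C: no H
  2 × N (aromatic): no H
  2 × O: no H
  1 × C: 3 H
  1 × C: 2 H
  1 × Cl: no H
  1 × O: 1 H
  1 × O (charge -1): no H
  1 × S: 1 H
  Total hydrogens = 14.
Net charge -1.
Molecular formula: C16H14ClN2O4S-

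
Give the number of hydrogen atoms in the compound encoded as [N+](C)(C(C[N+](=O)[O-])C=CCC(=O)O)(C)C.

17

Hydrogens are implicit in SMILES; fill each atom to its normal valence:
  3 × C: 3 H each → 9
  3 × C: 1 H each → 3
  2 × C: 2 H each → 4
  2 × N (charge +1): no H
  2 × O: no H
  1 × C: no H
  1 × O: 1 H
  1 × O (charge -1): no H
  Total hydrogens = 17.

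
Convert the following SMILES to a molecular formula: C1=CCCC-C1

Heavy atoms from the SMILES: 6 C.
Implicit hydrogens by atom environment:
  4 × C: 2 H each → 8
  2 × C: 1 H each → 2
  Total hydrogens = 10.
Molecular formula: C6H10

C6H10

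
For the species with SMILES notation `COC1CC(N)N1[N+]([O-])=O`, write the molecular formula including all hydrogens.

Heavy atoms from the SMILES: 4 C, 3 N, 3 O.
Implicit hydrogens by atom environment:
  2 × C: 1 H each → 2
  2 × O: no H
  1 × C: 3 H
  1 × C: 2 H
  1 × N: 2 H
  1 × N: no H
  1 × N (charge +1): no H
  1 × O (charge -1): no H
  Total hydrogens = 9.
Molecular formula: C4H9N3O3

C4H9N3O3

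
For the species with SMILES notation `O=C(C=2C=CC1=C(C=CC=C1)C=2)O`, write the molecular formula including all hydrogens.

C11H8O2

Heavy atoms from the SMILES: 11 C, 2 O.
Implicit hydrogens by atom environment:
  7 × C (aromatic): 1 H each → 7
  3 × C (aromatic): no H
  1 × C: no H
  1 × O: 1 H
  1 × O: no H
  Total hydrogens = 8.
Molecular formula: C11H8O2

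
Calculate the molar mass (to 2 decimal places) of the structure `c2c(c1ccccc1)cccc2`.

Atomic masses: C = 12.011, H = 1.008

Molecular formula: C12H10.
M = 12×12.011 + 10×1.008 = 154.21 g/mol.

154.21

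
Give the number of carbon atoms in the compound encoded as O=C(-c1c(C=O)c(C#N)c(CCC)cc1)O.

The symbol for carbon appears 12 times in the SMILES. Lowercase c denotes aromatic carbon and counts toward C.

12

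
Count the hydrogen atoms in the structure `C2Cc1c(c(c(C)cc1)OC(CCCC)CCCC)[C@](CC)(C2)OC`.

38

Hydrogens are implicit in SMILES; fill each atom to its normal valence:
  10 × C: 2 H each → 20
  5 × C: 3 H each → 15
  4 × C (aromatic): no H
  2 × C (aromatic): 1 H each → 2
  2 × O: no H
  1 × C: 1 H
  1 × C: no H
  Total hydrogens = 38.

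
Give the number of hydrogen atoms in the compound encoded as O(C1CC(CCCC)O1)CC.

18

Hydrogens are implicit in SMILES; fill each atom to its normal valence:
  5 × C: 2 H each → 10
  2 × C: 3 H each → 6
  2 × C: 1 H each → 2
  2 × O: no H
  Total hydrogens = 18.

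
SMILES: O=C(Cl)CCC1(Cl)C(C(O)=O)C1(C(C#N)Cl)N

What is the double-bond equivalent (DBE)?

Molecular formula from the SMILES: C9H9Cl3N2O3.
DoU = (2C + 2 + N − H − X)/2 = (2·9 + 2 + 2 − 9 − 3)/2 = 10/2 = 5.
(Structurally: 1 ring(s) + 4 π bond(s) = 5.)

5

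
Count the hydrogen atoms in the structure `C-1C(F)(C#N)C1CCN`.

Hydrogens are implicit in SMILES; fill each atom to its normal valence:
  3 × C: 2 H each → 6
  2 × C: no H
  1 × C: 1 H
  1 × F: no H
  1 × N: 2 H
  1 × N: no H
  Total hydrogens = 9.

9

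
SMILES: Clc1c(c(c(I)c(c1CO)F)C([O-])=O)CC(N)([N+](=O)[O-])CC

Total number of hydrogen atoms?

12

Hydrogens are implicit in SMILES; fill each atom to its normal valence:
  6 × C (aromatic): no H
  3 × C: 2 H each → 6
  2 × C: no H
  2 × O: no H
  2 × O (charge -1): no H
  1 × C: 3 H
  1 × Cl: no H
  1 × F: no H
  1 × I: no H
  1 × N: 2 H
  1 × N (charge +1): no H
  1 × O: 1 H
  Total hydrogens = 12.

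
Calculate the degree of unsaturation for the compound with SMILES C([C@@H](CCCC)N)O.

0

Molecular formula from the SMILES: C6H15NO.
DoU = (2C + 2 + N − H − X)/2 = (2·6 + 2 + 1 − 15 − 0)/2 = 0/2 = 0.
(Structurally: 0 ring(s) + 0 π bond(s) = 0.)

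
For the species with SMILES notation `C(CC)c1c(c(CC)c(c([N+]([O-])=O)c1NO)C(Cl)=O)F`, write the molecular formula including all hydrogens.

Heavy atoms from the SMILES: 12 C, 1 Cl, 1 F, 2 N, 4 O.
Implicit hydrogens by atom environment:
  6 × C (aromatic): no H
  3 × C: 2 H each → 6
  2 × C: 3 H each → 6
  2 × O: no H
  1 × C: no H
  1 × Cl: no H
  1 × F: no H
  1 × N: 1 H
  1 × N (charge +1): no H
  1 × O: 1 H
  1 × O (charge -1): no H
  Total hydrogens = 14.
Molecular formula: C12H14ClFN2O4

C12H14ClFN2O4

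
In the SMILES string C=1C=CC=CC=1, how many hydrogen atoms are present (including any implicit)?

Hydrogens are implicit in SMILES; fill each atom to its normal valence:
  6 × C (aromatic): 1 H each → 6
  Total hydrogens = 6.

6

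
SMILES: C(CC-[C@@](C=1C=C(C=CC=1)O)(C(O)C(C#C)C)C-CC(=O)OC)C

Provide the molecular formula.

C20H28O4

Heavy atoms from the SMILES: 20 C, 4 O.
Implicit hydrogens by atom environment:
  5 × C: 2 H each → 10
  4 × C (aromatic): 1 H each → 4
  3 × C: 3 H each → 9
  3 × C: 1 H each → 3
  3 × C: no H
  2 × C (aromatic): no H
  2 × O: 1 H each → 2
  2 × O: no H
  Total hydrogens = 28.
Molecular formula: C20H28O4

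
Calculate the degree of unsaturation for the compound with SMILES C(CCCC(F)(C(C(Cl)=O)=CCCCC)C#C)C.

Molecular formula from the SMILES: C15H22ClFO.
DoU = (2C + 2 + N − H − X)/2 = (2·15 + 2 + 0 − 22 − 2)/2 = 8/2 = 4.
(Structurally: 0 ring(s) + 4 π bond(s) = 4.)

4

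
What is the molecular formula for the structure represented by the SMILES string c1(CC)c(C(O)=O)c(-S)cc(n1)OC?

C9H11NO3S

Heavy atoms from the SMILES: 9 C, 1 N, 3 O, 1 S.
Implicit hydrogens by atom environment:
  4 × C (aromatic): no H
  2 × C: 3 H each → 6
  2 × O: no H
  1 × C: 2 H
  1 × C (aromatic): 1 H
  1 × C: no H
  1 × N (aromatic): no H
  1 × O: 1 H
  1 × S: 1 H
  Total hydrogens = 11.
Molecular formula: C9H11NO3S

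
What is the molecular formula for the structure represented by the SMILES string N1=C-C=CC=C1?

C5H5N

Heavy atoms from the SMILES: 5 C, 1 N.
Implicit hydrogens by atom environment:
  5 × C (aromatic): 1 H each → 5
  1 × N (aromatic): no H
  Total hydrogens = 5.
Molecular formula: C5H5N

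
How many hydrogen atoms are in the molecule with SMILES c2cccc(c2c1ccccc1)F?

9

Hydrogens are implicit in SMILES; fill each atom to its normal valence:
  9 × C (aromatic): 1 H each → 9
  3 × C (aromatic): no H
  1 × F: no H
  Total hydrogens = 9.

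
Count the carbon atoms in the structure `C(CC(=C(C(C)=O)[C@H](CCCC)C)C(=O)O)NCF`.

The symbol for carbon appears 14 times in the SMILES.

14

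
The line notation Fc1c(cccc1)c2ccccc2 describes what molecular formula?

C12H9F

Heavy atoms from the SMILES: 12 C, 1 F.
Implicit hydrogens by atom environment:
  9 × C (aromatic): 1 H each → 9
  3 × C (aromatic): no H
  1 × F: no H
  Total hydrogens = 9.
Molecular formula: C12H9F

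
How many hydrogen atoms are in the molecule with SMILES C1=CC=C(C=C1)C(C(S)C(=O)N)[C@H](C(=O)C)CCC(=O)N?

Hydrogens are implicit in SMILES; fill each atom to its normal valence:
  5 × C (aromatic): 1 H each → 5
  3 × C: 1 H each → 3
  3 × C: no H
  3 × O: no H
  2 × C: 2 H each → 4
  2 × N: 2 H each → 4
  1 × C: 3 H
  1 × C (aromatic): no H
  1 × S: 1 H
  Total hydrogens = 20.

20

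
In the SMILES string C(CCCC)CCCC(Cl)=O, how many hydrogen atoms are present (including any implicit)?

Hydrogens are implicit in SMILES; fill each atom to its normal valence:
  7 × C: 2 H each → 14
  1 × C: 3 H
  1 × C: no H
  1 × Cl: no H
  1 × O: no H
  Total hydrogens = 17.

17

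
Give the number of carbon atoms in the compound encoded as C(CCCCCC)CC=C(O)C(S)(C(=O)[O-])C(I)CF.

The symbol for carbon appears 14 times in the SMILES.

14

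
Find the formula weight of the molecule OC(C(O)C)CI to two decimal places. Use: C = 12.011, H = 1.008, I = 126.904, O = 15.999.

216.02

Molecular formula: C4H9IO2.
M = 4×12.011 + 9×1.008 + 1×126.904 + 2×15.999 = 216.02 g/mol.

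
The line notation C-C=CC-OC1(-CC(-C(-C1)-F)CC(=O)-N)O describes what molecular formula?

Heavy atoms from the SMILES: 11 C, 1 F, 1 N, 3 O.
Implicit hydrogens by atom environment:
  4 × C: 2 H each → 8
  4 × C: 1 H each → 4
  2 × C: no H
  2 × O: no H
  1 × C: 3 H
  1 × F: no H
  1 × N: 2 H
  1 × O: 1 H
  Total hydrogens = 18.
Molecular formula: C11H18FNO3

C11H18FNO3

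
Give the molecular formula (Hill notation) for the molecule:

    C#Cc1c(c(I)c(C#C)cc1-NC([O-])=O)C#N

Heavy atoms from the SMILES: 12 C, 1 I, 2 N, 2 O.
Implicit hydrogens by atom environment:
  5 × C (aromatic): no H
  4 × C: no H
  2 × C: 1 H each → 2
  1 × C (aromatic): 1 H
  1 × I: no H
  1 × N: 1 H
  1 × N: no H
  1 × O: no H
  1 × O (charge -1): no H
  Total hydrogens = 4.
Net charge -1.
Molecular formula: C12H4IN2O2-

C12H4IN2O2-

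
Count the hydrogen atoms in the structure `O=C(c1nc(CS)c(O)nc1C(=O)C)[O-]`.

7

Hydrogens are implicit in SMILES; fill each atom to its normal valence:
  4 × C (aromatic): no H
  2 × C: no H
  2 × N (aromatic): no H
  2 × O: no H
  1 × C: 3 H
  1 × C: 2 H
  1 × O: 1 H
  1 × O (charge -1): no H
  1 × S: 1 H
  Total hydrogens = 7.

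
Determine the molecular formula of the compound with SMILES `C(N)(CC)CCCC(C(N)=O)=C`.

C9H18N2O

Heavy atoms from the SMILES: 9 C, 2 N, 1 O.
Implicit hydrogens by atom environment:
  5 × C: 2 H each → 10
  2 × C: no H
  2 × N: 2 H each → 4
  1 × C: 3 H
  1 × C: 1 H
  1 × O: no H
  Total hydrogens = 18.
Molecular formula: C9H18N2O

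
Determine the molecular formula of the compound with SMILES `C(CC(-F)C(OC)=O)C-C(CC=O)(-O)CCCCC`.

Heavy atoms from the SMILES: 14 C, 1 F, 4 O.
Implicit hydrogens by atom environment:
  8 × C: 2 H each → 16
  3 × O: no H
  2 × C: 3 H each → 6
  2 × C: 1 H each → 2
  2 × C: no H
  1 × F: no H
  1 × O: 1 H
  Total hydrogens = 25.
Molecular formula: C14H25FO4

C14H25FO4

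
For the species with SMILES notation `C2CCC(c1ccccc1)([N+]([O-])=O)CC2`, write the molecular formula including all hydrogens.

C12H15NO2

Heavy atoms from the SMILES: 12 C, 1 N, 2 O.
Implicit hydrogens by atom environment:
  5 × C: 2 H each → 10
  5 × C (aromatic): 1 H each → 5
  1 × C: no H
  1 × C (aromatic): no H
  1 × N (charge +1): no H
  1 × O: no H
  1 × O (charge -1): no H
  Total hydrogens = 15.
Molecular formula: C12H15NO2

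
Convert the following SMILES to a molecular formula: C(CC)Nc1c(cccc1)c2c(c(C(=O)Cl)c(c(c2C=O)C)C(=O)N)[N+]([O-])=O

Heavy atoms from the SMILES: 19 C, 1 Cl, 3 N, 5 O.
Implicit hydrogens by atom environment:
  8 × C (aromatic): no H
  4 × C (aromatic): 1 H each → 4
  4 × O: no H
  2 × C: 3 H each → 6
  2 × C: 2 H each → 4
  2 × C: no H
  1 × C: 1 H
  1 × Cl: no H
  1 × N: 2 H
  1 × N: 1 H
  1 × N (charge +1): no H
  1 × O (charge -1): no H
  Total hydrogens = 18.
Molecular formula: C19H18ClN3O5

C19H18ClN3O5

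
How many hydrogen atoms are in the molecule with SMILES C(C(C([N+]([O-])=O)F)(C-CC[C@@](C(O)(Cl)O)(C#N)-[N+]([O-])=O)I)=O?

10

Hydrogens are implicit in SMILES; fill each atom to its normal valence:
  4 × C: no H
  3 × C: 2 H each → 6
  3 × O: no H
  2 × C: 1 H each → 2
  2 × N (charge +1): no H
  2 × O: 1 H each → 2
  2 × O (charge -1): no H
  1 × Cl: no H
  1 × F: no H
  1 × I: no H
  1 × N: no H
  Total hydrogens = 10.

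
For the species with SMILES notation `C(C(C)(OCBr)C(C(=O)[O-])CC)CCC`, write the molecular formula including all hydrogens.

C11H20BrO3-

Heavy atoms from the SMILES: 1 Br, 11 C, 3 O.
Implicit hydrogens by atom environment:
  5 × C: 2 H each → 10
  3 × C: 3 H each → 9
  2 × C: no H
  2 × O: no H
  1 × Br: no H
  1 × C: 1 H
  1 × O (charge -1): no H
  Total hydrogens = 20.
Net charge -1.
Molecular formula: C11H20BrO3-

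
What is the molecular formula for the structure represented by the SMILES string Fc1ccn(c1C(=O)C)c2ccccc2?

Heavy atoms from the SMILES: 12 C, 1 F, 1 N, 1 O.
Implicit hydrogens by atom environment:
  7 × C (aromatic): 1 H each → 7
  3 × C (aromatic): no H
  1 × C: 3 H
  1 × C: no H
  1 × F: no H
  1 × N (aromatic): no H
  1 × O: no H
  Total hydrogens = 10.
Molecular formula: C12H10FNO

C12H10FNO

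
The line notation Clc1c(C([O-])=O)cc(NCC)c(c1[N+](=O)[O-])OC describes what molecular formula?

C10H10ClN2O5-

Heavy atoms from the SMILES: 10 C, 1 Cl, 2 N, 5 O.
Implicit hydrogens by atom environment:
  5 × C (aromatic): no H
  3 × O: no H
  2 × C: 3 H each → 6
  2 × O (charge -1): no H
  1 × C: 2 H
  1 × C (aromatic): 1 H
  1 × C: no H
  1 × Cl: no H
  1 × N: 1 H
  1 × N (charge +1): no H
  Total hydrogens = 10.
Net charge -1.
Molecular formula: C10H10ClN2O5-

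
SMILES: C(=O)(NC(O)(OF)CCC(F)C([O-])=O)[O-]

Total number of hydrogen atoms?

7

Hydrogens are implicit in SMILES; fill each atom to its normal valence:
  3 × C: no H
  3 × O: no H
  2 × C: 2 H each → 4
  2 × F: no H
  2 × O (charge -1): no H
  1 × C: 1 H
  1 × N: 1 H
  1 × O: 1 H
  Total hydrogens = 7.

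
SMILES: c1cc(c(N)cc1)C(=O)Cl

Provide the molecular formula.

C7H6ClNO

Heavy atoms from the SMILES: 7 C, 1 Cl, 1 N, 1 O.
Implicit hydrogens by atom environment:
  4 × C (aromatic): 1 H each → 4
  2 × C (aromatic): no H
  1 × C: no H
  1 × Cl: no H
  1 × N: 2 H
  1 × O: no H
  Total hydrogens = 6.
Molecular formula: C7H6ClNO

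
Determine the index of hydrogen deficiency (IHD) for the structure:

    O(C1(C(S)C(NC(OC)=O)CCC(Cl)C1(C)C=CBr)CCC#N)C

Molecular formula from the SMILES: C16H24BrClN2O3S.
DoU = (2C + 2 + N − H − X)/2 = (2·16 + 2 + 2 − 24 − 2)/2 = 10/2 = 5.
(Structurally: 1 ring(s) + 4 π bond(s) = 5.)

5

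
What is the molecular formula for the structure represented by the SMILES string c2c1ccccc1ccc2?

Heavy atoms from the SMILES: 10 C.
Implicit hydrogens by atom environment:
  8 × C (aromatic): 1 H each → 8
  2 × C (aromatic): no H
  Total hydrogens = 8.
Molecular formula: C10H8

C10H8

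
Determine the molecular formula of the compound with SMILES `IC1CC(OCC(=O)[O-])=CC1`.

C7H8IO3-

Heavy atoms from the SMILES: 7 C, 1 I, 3 O.
Implicit hydrogens by atom environment:
  3 × C: 2 H each → 6
  2 × C: 1 H each → 2
  2 × C: no H
  2 × O: no H
  1 × I: no H
  1 × O (charge -1): no H
  Total hydrogens = 8.
Net charge -1.
Molecular formula: C7H8IO3-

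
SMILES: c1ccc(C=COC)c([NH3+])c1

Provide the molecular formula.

C9H12NO+

Heavy atoms from the SMILES: 9 C, 1 N, 1 O.
Implicit hydrogens by atom environment:
  4 × C (aromatic): 1 H each → 4
  2 × C: 1 H each → 2
  2 × C (aromatic): no H
  1 × C: 3 H
  1 × N (charge +1): 3 H
  1 × O: no H
  Total hydrogens = 12.
Net charge +1.
Molecular formula: C9H12NO+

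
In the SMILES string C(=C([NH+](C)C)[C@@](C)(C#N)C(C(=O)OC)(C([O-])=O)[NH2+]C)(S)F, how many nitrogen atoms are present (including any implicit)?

The symbol for nitrogen appears 3 times in the SMILES.

3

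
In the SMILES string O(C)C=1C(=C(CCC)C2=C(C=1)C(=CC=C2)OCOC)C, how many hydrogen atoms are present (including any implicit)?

22

Hydrogens are implicit in SMILES; fill each atom to its normal valence:
  6 × C (aromatic): no H
  4 × C: 3 H each → 12
  4 × C (aromatic): 1 H each → 4
  3 × C: 2 H each → 6
  3 × O: no H
  Total hydrogens = 22.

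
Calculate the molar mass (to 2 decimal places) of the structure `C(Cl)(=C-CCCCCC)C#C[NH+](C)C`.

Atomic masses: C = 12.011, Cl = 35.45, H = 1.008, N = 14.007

214.76

Molecular formula: C12H21ClN+.
M = 12×12.011 + 1×35.45 + 21×1.008 + 1×14.007 = 214.76 g/mol.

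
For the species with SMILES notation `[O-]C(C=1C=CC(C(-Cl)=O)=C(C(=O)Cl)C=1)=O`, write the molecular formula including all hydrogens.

Heavy atoms from the SMILES: 9 C, 2 Cl, 4 O.
Implicit hydrogens by atom environment:
  3 × C (aromatic): 1 H each → 3
  3 × C (aromatic): no H
  3 × C: no H
  3 × O: no H
  2 × Cl: no H
  1 × O (charge -1): no H
  Total hydrogens = 3.
Net charge -1.
Molecular formula: C9H3Cl2O4-

C9H3Cl2O4-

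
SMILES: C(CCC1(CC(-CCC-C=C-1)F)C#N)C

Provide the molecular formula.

C13H20FN

Heavy atoms from the SMILES: 13 C, 1 F, 1 N.
Implicit hydrogens by atom environment:
  7 × C: 2 H each → 14
  3 × C: 1 H each → 3
  2 × C: no H
  1 × C: 3 H
  1 × F: no H
  1 × N: no H
  Total hydrogens = 20.
Molecular formula: C13H20FN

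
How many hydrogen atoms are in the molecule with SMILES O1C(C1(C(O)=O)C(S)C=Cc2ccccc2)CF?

Hydrogens are implicit in SMILES; fill each atom to its normal valence:
  5 × C (aromatic): 1 H each → 5
  4 × C: 1 H each → 4
  2 × C: no H
  2 × O: no H
  1 × C: 2 H
  1 × C (aromatic): no H
  1 × F: no H
  1 × O: 1 H
  1 × S: 1 H
  Total hydrogens = 13.

13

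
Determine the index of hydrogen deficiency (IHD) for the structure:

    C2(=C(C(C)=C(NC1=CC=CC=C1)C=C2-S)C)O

8

Molecular formula from the SMILES: C14H15NOS.
DoU = (2C + 2 + N − H − X)/2 = (2·14 + 2 + 1 − 15 − 0)/2 = 16/2 = 8.
(Structurally: 2 ring(s) + 6 π bond(s) = 8.)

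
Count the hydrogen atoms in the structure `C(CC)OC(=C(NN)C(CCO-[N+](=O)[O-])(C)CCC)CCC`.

31

Hydrogens are implicit in SMILES; fill each atom to its normal valence:
  8 × C: 2 H each → 16
  4 × C: 3 H each → 12
  3 × C: no H
  3 × O: no H
  1 × N: 2 H
  1 × N: 1 H
  1 × N (charge +1): no H
  1 × O (charge -1): no H
  Total hydrogens = 31.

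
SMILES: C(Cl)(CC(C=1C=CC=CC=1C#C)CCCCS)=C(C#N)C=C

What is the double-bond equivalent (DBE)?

Molecular formula from the SMILES: C19H20ClNS.
DoU = (2C + 2 + N − H − X)/2 = (2·19 + 2 + 1 − 20 − 1)/2 = 20/2 = 10.
(Structurally: 1 ring(s) + 9 π bond(s) = 10.)

10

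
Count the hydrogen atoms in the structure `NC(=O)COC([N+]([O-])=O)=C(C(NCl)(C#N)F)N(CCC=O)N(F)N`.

Hydrogens are implicit in SMILES; fill each atom to its normal valence:
  5 × C: no H
  4 × O: no H
  3 × C: 2 H each → 6
  3 × N: no H
  2 × F: no H
  2 × N: 2 H each → 4
  1 × C: 1 H
  1 × Cl: no H
  1 × N: 1 H
  1 × N (charge +1): no H
  1 × O (charge -1): no H
  Total hydrogens = 12.

12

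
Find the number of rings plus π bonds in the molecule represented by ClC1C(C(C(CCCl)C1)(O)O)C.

1

Molecular formula from the SMILES: C8H14Cl2O2.
DoU = (2C + 2 + N − H − X)/2 = (2·8 + 2 + 0 − 14 − 2)/2 = 2/2 = 1.
(Structurally: 1 ring(s) + 0 π bond(s) = 1.)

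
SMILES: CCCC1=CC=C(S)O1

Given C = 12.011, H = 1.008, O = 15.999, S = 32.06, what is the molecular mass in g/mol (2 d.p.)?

142.22

Molecular formula: C7H10OS.
M = 7×12.011 + 10×1.008 + 1×15.999 + 1×32.06 = 142.22 g/mol.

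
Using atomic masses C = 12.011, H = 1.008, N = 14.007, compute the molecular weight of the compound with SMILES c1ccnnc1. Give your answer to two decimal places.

Molecular formula: C4H4N2.
M = 4×12.011 + 4×1.008 + 2×14.007 = 80.09 g/mol.

80.09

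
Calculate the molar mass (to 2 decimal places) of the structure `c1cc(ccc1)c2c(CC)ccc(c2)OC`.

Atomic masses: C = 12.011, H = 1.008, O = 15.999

Molecular formula: C15H16O.
M = 15×12.011 + 16×1.008 + 1×15.999 = 212.29 g/mol.

212.29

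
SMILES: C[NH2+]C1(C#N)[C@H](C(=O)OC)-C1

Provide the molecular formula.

Heavy atoms from the SMILES: 7 C, 2 N, 2 O.
Implicit hydrogens by atom environment:
  3 × C: no H
  2 × C: 3 H each → 6
  2 × O: no H
  1 × C: 2 H
  1 × C: 1 H
  1 × N (charge +1): 2 H
  1 × N: no H
  Total hydrogens = 11.
Net charge +1.
Molecular formula: C7H11N2O2+

C7H11N2O2+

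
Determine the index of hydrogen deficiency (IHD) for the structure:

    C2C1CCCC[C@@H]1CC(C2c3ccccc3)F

Molecular formula from the SMILES: C16H21F.
DoU = (2C + 2 + N − H − X)/2 = (2·16 + 2 + 0 − 21 − 1)/2 = 12/2 = 6.
(Structurally: 3 ring(s) + 3 π bond(s) = 6.)

6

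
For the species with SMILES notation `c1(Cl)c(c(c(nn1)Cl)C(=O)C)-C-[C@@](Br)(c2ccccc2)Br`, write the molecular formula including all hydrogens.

C14H10Br2Cl2N2O

Heavy atoms from the SMILES: 2 Br, 14 C, 2 Cl, 2 N, 1 O.
Implicit hydrogens by atom environment:
  5 × C (aromatic): 1 H each → 5
  5 × C (aromatic): no H
  2 × Br: no H
  2 × C: no H
  2 × Cl: no H
  2 × N (aromatic): no H
  1 × C: 3 H
  1 × C: 2 H
  1 × O: no H
  Total hydrogens = 10.
Molecular formula: C14H10Br2Cl2N2O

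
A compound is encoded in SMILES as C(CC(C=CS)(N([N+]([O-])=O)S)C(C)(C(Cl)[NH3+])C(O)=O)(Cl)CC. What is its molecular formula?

C11H20Cl2N3O4S2+

Heavy atoms from the SMILES: 11 C, 2 Cl, 3 N, 4 O, 2 S.
Implicit hydrogens by atom environment:
  4 × C: 1 H each → 4
  3 × C: no H
  2 × C: 3 H each → 6
  2 × C: 2 H each → 4
  2 × Cl: no H
  2 × O: no H
  2 × S: 1 H each → 2
  1 × N (charge +1): 3 H
  1 × N: no H
  1 × N (charge +1): no H
  1 × O: 1 H
  1 × O (charge -1): no H
  Total hydrogens = 20.
Net charge +1.
Molecular formula: C11H20Cl2N3O4S2+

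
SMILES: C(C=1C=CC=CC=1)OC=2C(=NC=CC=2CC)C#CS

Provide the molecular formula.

Heavy atoms from the SMILES: 16 C, 1 N, 1 O, 1 S.
Implicit hydrogens by atom environment:
  7 × C (aromatic): 1 H each → 7
  4 × C (aromatic): no H
  2 × C: 2 H each → 4
  2 × C: no H
  1 × C: 3 H
  1 × N (aromatic): no H
  1 × O: no H
  1 × S: 1 H
  Total hydrogens = 15.
Molecular formula: C16H15NOS

C16H15NOS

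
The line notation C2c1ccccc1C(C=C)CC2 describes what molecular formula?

C12H14

Heavy atoms from the SMILES: 12 C.
Implicit hydrogens by atom environment:
  4 × C: 2 H each → 8
  4 × C (aromatic): 1 H each → 4
  2 × C: 1 H each → 2
  2 × C (aromatic): no H
  Total hydrogens = 14.
Molecular formula: C12H14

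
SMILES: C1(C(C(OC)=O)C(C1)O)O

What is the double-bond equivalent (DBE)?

2

Molecular formula from the SMILES: C6H10O4.
DoU = (2C + 2 + N − H − X)/2 = (2·6 + 2 + 0 − 10 − 0)/2 = 4/2 = 2.
(Structurally: 1 ring(s) + 1 π bond(s) = 2.)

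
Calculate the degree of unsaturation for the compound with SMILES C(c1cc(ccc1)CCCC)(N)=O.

Molecular formula from the SMILES: C11H15NO.
DoU = (2C + 2 + N − H − X)/2 = (2·11 + 2 + 1 − 15 − 0)/2 = 10/2 = 5.
(Structurally: 1 ring(s) + 4 π bond(s) = 5.)

5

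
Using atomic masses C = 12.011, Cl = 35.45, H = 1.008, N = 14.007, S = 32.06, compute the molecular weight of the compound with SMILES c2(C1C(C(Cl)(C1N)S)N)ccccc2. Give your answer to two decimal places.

Molecular formula: C10H13ClN2S.
M = 10×12.011 + 1×35.45 + 13×1.008 + 2×14.007 + 1×32.06 = 228.74 g/mol.

228.74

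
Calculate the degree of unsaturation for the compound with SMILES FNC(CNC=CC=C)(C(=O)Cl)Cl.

Molecular formula from the SMILES: C7H9Cl2FN2O.
DoU = (2C + 2 + N − H − X)/2 = (2·7 + 2 + 2 − 9 − 3)/2 = 6/2 = 3.
(Structurally: 0 ring(s) + 3 π bond(s) = 3.)

3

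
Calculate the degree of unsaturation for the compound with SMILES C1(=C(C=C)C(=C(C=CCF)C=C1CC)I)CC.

Molecular formula from the SMILES: C15H18FI.
DoU = (2C + 2 + N − H − X)/2 = (2·15 + 2 + 0 − 18 − 2)/2 = 12/2 = 6.
(Structurally: 1 ring(s) + 5 π bond(s) = 6.)

6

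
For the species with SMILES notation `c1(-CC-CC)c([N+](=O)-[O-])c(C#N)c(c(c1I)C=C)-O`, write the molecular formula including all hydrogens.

C13H13IN2O3

Heavy atoms from the SMILES: 13 C, 1 I, 2 N, 3 O.
Implicit hydrogens by atom environment:
  6 × C (aromatic): no H
  4 × C: 2 H each → 8
  1 × C: 3 H
  1 × C: 1 H
  1 × C: no H
  1 × I: no H
  1 × N (charge +1): no H
  1 × N: no H
  1 × O: 1 H
  1 × O: no H
  1 × O (charge -1): no H
  Total hydrogens = 13.
Molecular formula: C13H13IN2O3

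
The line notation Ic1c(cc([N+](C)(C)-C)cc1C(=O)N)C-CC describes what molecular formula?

C13H20IN2O+

Heavy atoms from the SMILES: 13 C, 1 I, 2 N, 1 O.
Implicit hydrogens by atom environment:
  4 × C: 3 H each → 12
  4 × C (aromatic): no H
  2 × C: 2 H each → 4
  2 × C (aromatic): 1 H each → 2
  1 × C: no H
  1 × I: no H
  1 × N: 2 H
  1 × N (charge +1): no H
  1 × O: no H
  Total hydrogens = 20.
Net charge +1.
Molecular formula: C13H20IN2O+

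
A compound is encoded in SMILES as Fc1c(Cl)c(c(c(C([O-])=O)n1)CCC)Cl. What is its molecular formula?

Heavy atoms from the SMILES: 9 C, 2 Cl, 1 F, 1 N, 2 O.
Implicit hydrogens by atom environment:
  5 × C (aromatic): no H
  2 × C: 2 H each → 4
  2 × Cl: no H
  1 × C: 3 H
  1 × C: no H
  1 × F: no H
  1 × N (aromatic): no H
  1 × O: no H
  1 × O (charge -1): no H
  Total hydrogens = 7.
Net charge -1.
Molecular formula: C9H7Cl2FNO2-

C9H7Cl2FNO2-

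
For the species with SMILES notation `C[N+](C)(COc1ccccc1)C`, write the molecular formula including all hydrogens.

C10H16NO+

Heavy atoms from the SMILES: 10 C, 1 N, 1 O.
Implicit hydrogens by atom environment:
  5 × C (aromatic): 1 H each → 5
  3 × C: 3 H each → 9
  1 × C: 2 H
  1 × C (aromatic): no H
  1 × N (charge +1): no H
  1 × O: no H
  Total hydrogens = 16.
Net charge +1.
Molecular formula: C10H16NO+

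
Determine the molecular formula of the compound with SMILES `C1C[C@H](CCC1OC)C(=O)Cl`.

C8H13ClO2

Heavy atoms from the SMILES: 8 C, 1 Cl, 2 O.
Implicit hydrogens by atom environment:
  4 × C: 2 H each → 8
  2 × C: 1 H each → 2
  2 × O: no H
  1 × C: 3 H
  1 × C: no H
  1 × Cl: no H
  Total hydrogens = 13.
Molecular formula: C8H13ClO2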